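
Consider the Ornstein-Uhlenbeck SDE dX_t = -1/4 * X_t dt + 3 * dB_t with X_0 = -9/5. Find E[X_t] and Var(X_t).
E[X_t] = -9*exp(-t/4)/5; Var(X_t) = 18 - 18*exp(-t/2)

The OU SDE dX = -theta X dt + sigma dB admits the integrating factor exp(theta t): d(exp(theta t) X_t) = sigma exp(theta t) dB_t. Integrating from 0 to t:
  X_t = x_0 * exp(-theta t) + sigma * int_0^t exp(-theta (t-s)) dB_s.
The Itô integral has mean 0 and (by the Itô isometry) variance sigma^2 * int_0^t exp(-2 theta (t - s)) ds = sigma^2 * (1 - exp(-2 theta t)) / (2 theta).
With theta = 1/4, sigma = 3, x_0 = -9/5:
  E[X_t] = -9/5 * exp(-1/4 t) = -9*exp(-t/4)/5
  Var(X_t) = (3)^2 * (1 - exp(-2*1/4 t)) / (2 * 1/4) = 18 - 18*exp(-t/2).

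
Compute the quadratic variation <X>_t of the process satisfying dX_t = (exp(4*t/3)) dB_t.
<X>_t = 3*exp(8*t/3)/8 - 3/8

For an Itô process dX_t = a(t) dt + b(t) dB_t, the quadratic variation is <X>_t = int_0^t b(s)^2 ds (the drift term does not contribute). Here b(s) = exp(4*s/3), so
  b(s)^2 = exp(8*s/3).
Integrating from 0 to t:
  <X>_t = int_0^t (exp(8*s/3)) ds = 3*exp(8*t/3)/8 - 3/8.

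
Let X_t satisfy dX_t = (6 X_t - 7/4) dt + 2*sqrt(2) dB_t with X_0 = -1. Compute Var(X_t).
Var(X_t) = 2*exp(12*t)/3 - 2/3

The variance V(t) = Var(X_t) satisfies V'(t) = 2 a V(t) + c^2 with V(0) = 0 (drift coefficient is linear in X, diffusion is constant). With a = 6, c = 2*sqrt(2), the solution is
  V(t) = (c^2 / (2 a)) * (exp(2 a t) - 1)
       = ((2*sqrt(2))^2 / (2*6)) * (exp(12 t) - 1)
       = 2*exp(12*t)/3 - 2/3.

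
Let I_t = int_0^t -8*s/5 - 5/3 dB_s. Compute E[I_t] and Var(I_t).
E[I_t] = 0; Var(I_t) = t*(192*t^2 + 600*t + 625)/225

The Itô integral of a deterministic integrand f(s) has mean 0 because each increment f(s) * (B_{s+ds} - B_s) has mean 0. By the Itô isometry:
  Var( int_0^t f(s) dB_s ) = E[ (int_0^t f(s) dB_s)^2 ] = int_0^t f(s)^2 ds.
Here f(s) = -8*s/5 - 5/3, so f(s)^2 = (24*s + 25)^2/225. Integrate:
  int_0^t ((24*s + 25)^2/225) ds = t*(192*t^2 + 600*t + 625)/225.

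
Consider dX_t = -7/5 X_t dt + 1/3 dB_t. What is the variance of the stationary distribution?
lim Var(X_t) = 5/126

The OU SDE dX = -theta X dt + sigma dB admits the integrating factor exp(theta t): d(exp(theta t) X_t) = sigma exp(theta t) dB_t. Integrating from 0 to t gives X_t = x_0 * exp(-theta t) + sigma * int_0^t exp(-theta (t-s)) dB_s for any initial x_0. The Itô integral has variance (by the Itô isometry) sigma^2 * int_0^t exp(-2 theta (t - s)) ds = sigma^2 * (1 - exp(-2 theta t)) / (2 theta), independent of x_0.
With theta = 7/5, sigma = 1/3:
  Var(X_t) = (1/3)^2 * (1 - exp(-2*7/5 t)) / (2 * 7/5) = 5/126 - 5*exp(-14*t/5)/126.
As t -> infinity, exp(-2*7/5 t) -> 0, so the stationary variance is sigma^2 / (2 theta) = 5/126.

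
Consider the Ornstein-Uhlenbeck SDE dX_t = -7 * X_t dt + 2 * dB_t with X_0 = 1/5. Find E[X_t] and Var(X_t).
E[X_t] = exp(-7*t)/5; Var(X_t) = 2/7 - 2*exp(-14*t)/7

The OU SDE dX = -theta X dt + sigma dB admits the integrating factor exp(theta t): d(exp(theta t) X_t) = sigma exp(theta t) dB_t. Integrating from 0 to t:
  X_t = x_0 * exp(-theta t) + sigma * int_0^t exp(-theta (t-s)) dB_s.
The Itô integral has mean 0 and (by the Itô isometry) variance sigma^2 * int_0^t exp(-2 theta (t - s)) ds = sigma^2 * (1 - exp(-2 theta t)) / (2 theta).
With theta = 7, sigma = 2, x_0 = 1/5:
  E[X_t] = 1/5 * exp(-7 t) = exp(-7*t)/5
  Var(X_t) = (2)^2 * (1 - exp(-2*7 t)) / (2 * 7) = 2/7 - 2*exp(-14*t)/7.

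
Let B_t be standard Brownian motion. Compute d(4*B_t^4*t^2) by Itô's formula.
d(4*B_t^4*t^2) = (8*B_t^2*t*(B_t^2 + 3*t)) dt + (16*B_t^3*t^2) dB_t

Itô's formula for f(t, x): d f(t, B_t) = (f_t + (1/2) f_xx) dt + f_x dB_t. Compute partials of f(t, x) = 4*t^2*x^4:
  f_t(t,x)  = 8*t*x^4
  f_x(t,x)  = 16*t^2*x^3
  f_xx(t,x) = 48*t^2*x^2
Assemble drift = f_t + (1/2) f_xx = 8*t*x^2*(3*t + x^2) and diffusion = f_x = 16*t^2*x^3. Substituting x = B_t:
  d(4*B_t^4*t^2) = (8*B_t^2*t*(B_t^2 + 3*t)) dt + (16*B_t^3*t^2) dB_t.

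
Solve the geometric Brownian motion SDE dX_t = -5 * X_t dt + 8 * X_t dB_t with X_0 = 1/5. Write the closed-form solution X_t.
X_t = 1/5 * exp((-37) * t + (8) * B_t)

For GBM dX = mu X dt + sigma X dB with X_0 = x_0, apply Itô to Y = log X: dY = (mu - sigma^2/2) dt + sigma dB, so Y_t = log(x_0) + (mu - sigma^2/2) t + sigma B_t and hence X_t = x_0 * exp((mu - sigma^2/2) t + sigma B_t).
With mu = -5, sigma = 8, x_0 = 1/5, this gives:
  X_t = 1/5 * exp((-37) * t + (8) * B_t).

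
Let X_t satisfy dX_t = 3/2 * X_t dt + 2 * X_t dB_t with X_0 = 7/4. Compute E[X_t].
E[X_t] = 7*exp(3*t/2)/4

For GBM dX = mu X dt + sigma X dB with X_0 = x_0, apply Itô to Y = log X: dY = (mu - sigma^2/2) dt + sigma dB, so Y_t = log(x_0) + (mu - sigma^2/2) t + sigma B_t and hence X_t = x_0 * exp((mu - sigma^2/2) t + sigma B_t).
With mu = 3/2, sigma = 2, x_0 = 7/4, this gives:
  X_t = 7/4 * exp((-1/2) * t + (2) * B_t).
Since sigma*B_t ~ Normal(0, sigma^2 t), E[exp(sigma*B_t)] = exp(sigma^2 t / 2); so E[X_t] = x_0 * exp((mu - sigma^2/2) t) * exp(sigma^2 t / 2) = x_0 * exp(mu t) = 7*exp(3*t/2)/4.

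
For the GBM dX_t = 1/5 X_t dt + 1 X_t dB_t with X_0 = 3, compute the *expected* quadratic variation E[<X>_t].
E[<X>_t] = 45*exp(7*t/5)/7 - 45/7

<X>_t = int_0^t (1 * X_s)^2 ds. Taking expectation inside the integral: E[<X>_t] = 1^2 * int_0^t E[X_s^2] ds. For GBM, E[X_s^2] = x_0^2 * exp((2 mu + sigma^2) s). Integrating:
  E[<X>_t] = 1^2 * 3^2 * (exp((2*(1/5) + 1^2) t) - 1) / (2*(1/5) + 1^2)
           = 1^2 * 3^2 * (exp((7/5) t) - 1) / (7/5) = 45*exp(7*t/5)/7 - 45/7.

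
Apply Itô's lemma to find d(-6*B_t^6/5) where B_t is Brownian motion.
d(-6*B_t^6/5) = (-18*B_t^4) dt + (-36*B_t^5/5) dB_t

Itô's formula for f(B_t) gives d f(B_t) = f'(B_t) dB_t + (1/2) f''(B_t) dt. Compute derivatives of f(x) = -6*x^6/5:
  f'(x)  = -36*x^5/5
  f''(x) = -36*x^4
Substitute x = B_t and multiply the f'' term by 1/2:
  drift     = (1/2) * (-36*x^4) evaluated at B_t = -18*B_t^4
  diffusion = (-36*x^5/5) evaluated at B_t = -36*B_t^5/5
Therefore d(-6*B_t^6/5) = (-18*B_t^4) dt + (-36*B_t^5/5) dB_t.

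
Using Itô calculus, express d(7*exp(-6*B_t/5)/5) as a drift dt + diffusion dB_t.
d(7*exp(-6*B_t/5)/5) = (126*exp(-6*B_t/5)/125) dt + (-42*exp(-6*B_t/5)/25) dB_t

Itô's formula for f(B_t) gives d f(B_t) = f'(B_t) dB_t + (1/2) f''(B_t) dt. Compute derivatives of f(x) = 7*exp(-6*x/5)/5:
  f'(x)  = -42*exp(-6*x/5)/25
  f''(x) = 252*exp(-6*x/5)/125
Substitute x = B_t and multiply the f'' term by 1/2:
  drift     = (1/2) * (252*exp(-6*x/5)/125) evaluated at B_t = 126*exp(-6*B_t/5)/125
  diffusion = (-42*exp(-6*x/5)/25) evaluated at B_t = -42*exp(-6*B_t/5)/25
Therefore d(7*exp(-6*B_t/5)/5) = (126*exp(-6*B_t/5)/125) dt + (-42*exp(-6*B_t/5)/25) dB_t.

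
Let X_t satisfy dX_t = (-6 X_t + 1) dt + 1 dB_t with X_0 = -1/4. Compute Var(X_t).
Var(X_t) = 1/12 - exp(-12*t)/12

The variance V(t) = Var(X_t) satisfies V'(t) = 2 a V(t) + c^2 with V(0) = 0 (drift coefficient is linear in X, diffusion is constant). With a = -6, c = 1, the solution is
  V(t) = (c^2 / (2 a)) * (exp(2 a t) - 1)
       = (1^2 / (2*(-6))) * (exp((-12) t) - 1)
       = 1/12 - exp(-12*t)/12.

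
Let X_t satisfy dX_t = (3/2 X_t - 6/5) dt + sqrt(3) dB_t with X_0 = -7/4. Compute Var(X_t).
Var(X_t) = exp(3*t) - 1

The variance V(t) = Var(X_t) satisfies V'(t) = 2 a V(t) + c^2 with V(0) = 0 (drift coefficient is linear in X, diffusion is constant). With a = 3/2, c = sqrt(3), the solution is
  V(t) = (c^2 / (2 a)) * (exp(2 a t) - 1)
       = (sqrt(3)^2 / (2*(3/2))) * (exp(3 t) - 1)
       = exp(3*t) - 1.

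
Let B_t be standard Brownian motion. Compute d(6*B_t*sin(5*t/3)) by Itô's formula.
d(6*B_t*sin(5*t/3)) = (10*B_t*cos(5*t/3)) dt + (6*sin(5*t/3)) dB_t

Itô's formula for f(t, x): d f(t, B_t) = (f_t + (1/2) f_xx) dt + f_x dB_t. Compute partials of f(t, x) = 6*x*sin(5*t/3):
  f_t(t,x)  = 10*x*cos(5*t/3)
  f_x(t,x)  = 6*sin(5*t/3)
  f_xx(t,x) = 0
Assemble drift = f_t + (1/2) f_xx = 10*x*cos(5*t/3) and diffusion = f_x = 6*sin(5*t/3). Substituting x = B_t:
  d(6*B_t*sin(5*t/3)) = (10*B_t*cos(5*t/3)) dt + (6*sin(5*t/3)) dB_t.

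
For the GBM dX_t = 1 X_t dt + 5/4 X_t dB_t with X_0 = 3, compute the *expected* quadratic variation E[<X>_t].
E[<X>_t] = 75*exp(57*t/16)/19 - 75/19

<X>_t = int_0^t ((5/4) * X_s)^2 ds. Taking expectation inside the integral: E[<X>_t] = (5/4)^2 * int_0^t E[X_s^2] ds. For GBM, E[X_s^2] = x_0^2 * exp((2 mu + sigma^2) s). Integrating:
  E[<X>_t] = (5/4)^2 * 3^2 * (exp((2*1 + (5/4)^2) t) - 1) / (2*1 + (5/4)^2)
           = (5/4)^2 * 3^2 * (exp((57/16) t) - 1) / (57/16) = 75*exp(57*t/16)/19 - 75/19.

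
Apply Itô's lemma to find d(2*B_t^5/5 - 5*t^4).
d(2*B_t^5/5 - 5*t^4) = (4*B_t^3 - 20*t^3) dt + (2*B_t^4) dB_t

Itô's formula for f(t, x): d f(t, B_t) = (f_t + (1/2) f_xx) dt + f_x dB_t. Compute partials of f(t, x) = -5*t^4 + 2*x^5/5:
  f_t(t,x)  = -20*t^3
  f_x(t,x)  = 2*x^4
  f_xx(t,x) = 8*x^3
Assemble drift = f_t + (1/2) f_xx = -20*t^3 + 4*x^3 and diffusion = f_x = 2*x^4. Substituting x = B_t:
  d(2*B_t^5/5 - 5*t^4) = (4*B_t^3 - 20*t^3) dt + (2*B_t^4) dB_t.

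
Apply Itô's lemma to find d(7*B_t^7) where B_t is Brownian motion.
d(7*B_t^7) = (147*B_t^5) dt + (49*B_t^6) dB_t

Itô's formula for f(B_t) gives d f(B_t) = f'(B_t) dB_t + (1/2) f''(B_t) dt. Compute derivatives of f(x) = 7*x^7:
  f'(x)  = 49*x^6
  f''(x) = 294*x^5
Substitute x = B_t and multiply the f'' term by 1/2:
  drift     = (1/2) * (294*x^5) evaluated at B_t = 147*B_t^5
  diffusion = (49*x^6) evaluated at B_t = 49*B_t^6
Therefore d(7*B_t^7) = (147*B_t^5) dt + (49*B_t^6) dB_t.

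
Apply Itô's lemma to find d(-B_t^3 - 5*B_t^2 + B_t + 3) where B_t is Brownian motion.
d(-B_t^3 - 5*B_t^2 + B_t + 3) = (-3*B_t - 5) dt + (-3*B_t^2 - 10*B_t + 1) dB_t

Itô's formula for f(B_t) gives d f(B_t) = f'(B_t) dB_t + (1/2) f''(B_t) dt. Compute derivatives of f(x) = -x^3 - 5*x^2 + x + 3:
  f'(x)  = -3*x^2 - 10*x + 1
  f''(x) = -6*x - 10
Substitute x = B_t and multiply the f'' term by 1/2:
  drift     = (1/2) * (-6*x - 10) evaluated at B_t = -3*B_t - 5
  diffusion = (-3*x^2 - 10*x + 1) evaluated at B_t = -3*B_t^2 - 10*B_t + 1
Therefore d(-B_t^3 - 5*B_t^2 + B_t + 3) = (-3*B_t - 5) dt + (-3*B_t^2 - 10*B_t + 1) dB_t.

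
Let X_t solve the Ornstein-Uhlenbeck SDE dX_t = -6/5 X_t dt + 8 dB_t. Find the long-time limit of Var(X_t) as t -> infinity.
lim Var(X_t) = 80/3

The OU SDE dX = -theta X dt + sigma dB admits the integrating factor exp(theta t): d(exp(theta t) X_t) = sigma exp(theta t) dB_t. Integrating from 0 to t gives X_t = x_0 * exp(-theta t) + sigma * int_0^t exp(-theta (t-s)) dB_s for any initial x_0. The Itô integral has variance (by the Itô isometry) sigma^2 * int_0^t exp(-2 theta (t - s)) ds = sigma^2 * (1 - exp(-2 theta t)) / (2 theta), independent of x_0.
With theta = 6/5, sigma = 8:
  Var(X_t) = (8)^2 * (1 - exp(-2*6/5 t)) / (2 * 6/5) = 80/3 - 80*exp(-12*t/5)/3.
As t -> infinity, exp(-2*6/5 t) -> 0, so the stationary variance is sigma^2 / (2 theta) = 80/3.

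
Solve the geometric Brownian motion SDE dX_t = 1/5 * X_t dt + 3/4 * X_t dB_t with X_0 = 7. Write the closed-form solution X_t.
X_t = 7 * exp((-13/160) * t + (3/4) * B_t)

For GBM dX = mu X dt + sigma X dB with X_0 = x_0, apply Itô to Y = log X: dY = (mu - sigma^2/2) dt + sigma dB, so Y_t = log(x_0) + (mu - sigma^2/2) t + sigma B_t and hence X_t = x_0 * exp((mu - sigma^2/2) t + sigma B_t).
With mu = 1/5, sigma = 3/4, x_0 = 7, this gives:
  X_t = 7 * exp((-13/160) * t + (3/4) * B_t).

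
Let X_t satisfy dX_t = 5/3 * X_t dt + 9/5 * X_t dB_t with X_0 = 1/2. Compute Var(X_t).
Var(X_t) = (exp(81*t/25) - 1)*exp(10*t/3)/4

For GBM dX = mu X dt + sigma X dB with X_0 = x_0, apply Itô to Y = log X: dY = (mu - sigma^2/2) dt + sigma dB, so Y_t = log(x_0) + (mu - sigma^2/2) t + sigma B_t and hence X_t = x_0 * exp((mu - sigma^2/2) t + sigma B_t).
With mu = 5/3, sigma = 9/5, x_0 = 1/2, this gives:
  X_t = 1/2 * exp((7/150) * t + (9/5) * B_t).
Since sigma*B_t ~ Normal(0, sigma^2 t), E[exp(sigma*B_t)] = exp(sigma^2 t / 2); so E[X_t] = x_0 * exp((mu - sigma^2/2) t) * exp(sigma^2 t / 2) = x_0 * exp(mu t) = exp(5*t/3)/2.
Var(X_t) = E[X_t^2] - (E[X_t])^2 = x_0^2 * exp(2 mu t) * (exp(sigma^2 t) - 1) = (exp(81*t/25) - 1)*exp(10*t/3)/4.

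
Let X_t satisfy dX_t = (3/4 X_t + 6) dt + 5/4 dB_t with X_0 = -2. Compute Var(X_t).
Var(X_t) = 25*exp(3*t/2)/24 - 25/24

The variance V(t) = Var(X_t) satisfies V'(t) = 2 a V(t) + c^2 with V(0) = 0 (drift coefficient is linear in X, diffusion is constant). With a = 3/4, c = 5/4, the solution is
  V(t) = (c^2 / (2 a)) * (exp(2 a t) - 1)
       = ((5/4)^2 / (2*(3/4))) * (exp((3/2) t) - 1)
       = 25*exp(3*t/2)/24 - 25/24.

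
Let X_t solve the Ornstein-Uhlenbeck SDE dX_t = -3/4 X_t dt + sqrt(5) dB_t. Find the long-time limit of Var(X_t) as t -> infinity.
lim Var(X_t) = 10/3

The OU SDE dX = -theta X dt + sigma dB admits the integrating factor exp(theta t): d(exp(theta t) X_t) = sigma exp(theta t) dB_t. Integrating from 0 to t gives X_t = x_0 * exp(-theta t) + sigma * int_0^t exp(-theta (t-s)) dB_s for any initial x_0. The Itô integral has variance (by the Itô isometry) sigma^2 * int_0^t exp(-2 theta (t - s)) ds = sigma^2 * (1 - exp(-2 theta t)) / (2 theta), independent of x_0.
With theta = 3/4, sigma = sqrt(5):
  Var(X_t) = (sqrt(5))^2 * (1 - exp(-2*3/4 t)) / (2 * 3/4) = 10/3 - 10*exp(-3*t/2)/3.
As t -> infinity, exp(-2*3/4 t) -> 0, so the stationary variance is sigma^2 / (2 theta) = 10/3.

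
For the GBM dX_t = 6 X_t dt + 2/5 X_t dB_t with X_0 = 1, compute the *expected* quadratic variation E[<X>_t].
E[<X>_t] = exp(304*t/25)/76 - 1/76

<X>_t = int_0^t ((2/5) * X_s)^2 ds. Taking expectation inside the integral: E[<X>_t] = (2/5)^2 * int_0^t E[X_s^2] ds. For GBM, E[X_s^2] = x_0^2 * exp((2 mu + sigma^2) s). Integrating:
  E[<X>_t] = (2/5)^2 * 1^2 * (exp((2*6 + (2/5)^2) t) - 1) / (2*6 + (2/5)^2)
           = (2/5)^2 * 1^2 * (exp((304/25) t) - 1) / (304/25) = exp(304*t/25)/76 - 1/76.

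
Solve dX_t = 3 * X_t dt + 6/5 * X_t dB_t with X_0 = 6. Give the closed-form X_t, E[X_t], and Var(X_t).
X_t = 6 * exp((57/25) t + (6/5) B_t); E[X_t] = 6*exp(3*t); Var(X_t) = 36*(exp(36*t/25) - 1)*exp(6*t)

For GBM dX = mu X dt + sigma X dB with X_0 = x_0, apply Itô to Y = log X: dY = (mu - sigma^2/2) dt + sigma dB, so Y_t = log(x_0) + (mu - sigma^2/2) t + sigma B_t and hence X_t = x_0 * exp((mu - sigma^2/2) t + sigma B_t).
With mu = 3, sigma = 6/5, x_0 = 6, this gives:
  X_t = 6 * exp((57/25) * t + (6/5) * B_t).
Since sigma*B_t ~ Normal(0, sigma^2 t), E[exp(sigma*B_t)] = exp(sigma^2 t / 2); so E[X_t] = x_0 * exp((mu - sigma^2/2) t) * exp(sigma^2 t / 2) = x_0 * exp(mu t) = 6*exp(3*t).
Var(X_t) = E[X_t^2] - (E[X_t])^2 = x_0^2 * exp(2 mu t) * (exp(sigma^2 t) - 1) = 36*(exp(36*t/25) - 1)*exp(6*t).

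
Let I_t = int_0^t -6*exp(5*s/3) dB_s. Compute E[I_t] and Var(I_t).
E[I_t] = 0; Var(I_t) = 54*exp(10*t/3)/5 - 54/5

The Itô integral of a deterministic integrand f(s) has mean 0 because each increment f(s) * (B_{s+ds} - B_s) has mean 0. By the Itô isometry:
  Var( int_0^t f(s) dB_s ) = E[ (int_0^t f(s) dB_s)^2 ] = int_0^t f(s)^2 ds.
Here f(s) = -6*exp(5*s/3), so f(s)^2 = 36*exp(10*s/3). Integrate:
  int_0^t (36*exp(10*s/3)) ds = 54*exp(10*t/3)/5 - 54/5.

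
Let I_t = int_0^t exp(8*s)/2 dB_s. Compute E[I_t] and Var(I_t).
E[I_t] = 0; Var(I_t) = exp(16*t)/64 - 1/64

The Itô integral of a deterministic integrand f(s) has mean 0 because each increment f(s) * (B_{s+ds} - B_s) has mean 0. By the Itô isometry:
  Var( int_0^t f(s) dB_s ) = E[ (int_0^t f(s) dB_s)^2 ] = int_0^t f(s)^2 ds.
Here f(s) = exp(8*s)/2, so f(s)^2 = exp(16*s)/4. Integrate:
  int_0^t (exp(16*s)/4) ds = exp(16*t)/64 - 1/64.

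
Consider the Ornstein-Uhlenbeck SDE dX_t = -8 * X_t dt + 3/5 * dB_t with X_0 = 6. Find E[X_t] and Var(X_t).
E[X_t] = 6*exp(-8*t); Var(X_t) = 9/400 - 9*exp(-16*t)/400

The OU SDE dX = -theta X dt + sigma dB admits the integrating factor exp(theta t): d(exp(theta t) X_t) = sigma exp(theta t) dB_t. Integrating from 0 to t:
  X_t = x_0 * exp(-theta t) + sigma * int_0^t exp(-theta (t-s)) dB_s.
The Itô integral has mean 0 and (by the Itô isometry) variance sigma^2 * int_0^t exp(-2 theta (t - s)) ds = sigma^2 * (1 - exp(-2 theta t)) / (2 theta).
With theta = 8, sigma = 3/5, x_0 = 6:
  E[X_t] = 6 * exp(-8 t) = 6*exp(-8*t)
  Var(X_t) = (3/5)^2 * (1 - exp(-2*8 t)) / (2 * 8) = 9/400 - 9*exp(-16*t)/400.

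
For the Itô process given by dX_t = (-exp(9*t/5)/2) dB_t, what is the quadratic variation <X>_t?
<X>_t = 5*exp(18*t/5)/72 - 5/72

For an Itô process dX_t = a(t) dt + b(t) dB_t, the quadratic variation is <X>_t = int_0^t b(s)^2 ds (the drift term does not contribute). Here b(s) = -exp(9*s/5)/2, so
  b(s)^2 = exp(18*s/5)/4.
Integrating from 0 to t:
  <X>_t = int_0^t (exp(18*s/5)/4) ds = 5*exp(18*t/5)/72 - 5/72.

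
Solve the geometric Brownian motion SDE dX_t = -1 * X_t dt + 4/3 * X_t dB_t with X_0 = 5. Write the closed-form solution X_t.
X_t = 5 * exp((-17/9) * t + (4/3) * B_t)

For GBM dX = mu X dt + sigma X dB with X_0 = x_0, apply Itô to Y = log X: dY = (mu - sigma^2/2) dt + sigma dB, so Y_t = log(x_0) + (mu - sigma^2/2) t + sigma B_t and hence X_t = x_0 * exp((mu - sigma^2/2) t + sigma B_t).
With mu = -1, sigma = 4/3, x_0 = 5, this gives:
  X_t = 5 * exp((-17/9) * t + (4/3) * B_t).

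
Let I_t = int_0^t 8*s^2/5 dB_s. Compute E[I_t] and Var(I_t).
E[I_t] = 0; Var(I_t) = 64*t^5/125

The Itô integral of a deterministic integrand f(s) has mean 0 because each increment f(s) * (B_{s+ds} - B_s) has mean 0. By the Itô isometry:
  Var( int_0^t f(s) dB_s ) = E[ (int_0^t f(s) dB_s)^2 ] = int_0^t f(s)^2 ds.
Here f(s) = 8*s^2/5, so f(s)^2 = 64*s^4/25. Integrate:
  int_0^t (64*s^4/25) ds = 64*t^5/125.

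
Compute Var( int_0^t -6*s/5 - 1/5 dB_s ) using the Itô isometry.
Var = t*(12*t^2 + 6*t + 1)/25

The Itô integral of a deterministic integrand f(s) has mean 0 because each increment f(s) * (B_{s+ds} - B_s) has mean 0. By the Itô isometry:
  Var( int_0^t f(s) dB_s ) = E[ (int_0^t f(s) dB_s)^2 ] = int_0^t f(s)^2 ds.
Here f(s) = -6*s/5 - 1/5, so f(s)^2 = (6*s + 1)^2/25. Integrate:
  int_0^t ((6*s + 1)^2/25) ds = t*(12*t^2 + 6*t + 1)/25.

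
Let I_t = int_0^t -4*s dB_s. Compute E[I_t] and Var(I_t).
E[I_t] = 0; Var(I_t) = 16*t^3/3

The Itô integral of a deterministic integrand f(s) has mean 0 because each increment f(s) * (B_{s+ds} - B_s) has mean 0. By the Itô isometry:
  Var( int_0^t f(s) dB_s ) = E[ (int_0^t f(s) dB_s)^2 ] = int_0^t f(s)^2 ds.
Here f(s) = -4*s, so f(s)^2 = 16*s^2. Integrate:
  int_0^t (16*s^2) ds = 16*t^3/3.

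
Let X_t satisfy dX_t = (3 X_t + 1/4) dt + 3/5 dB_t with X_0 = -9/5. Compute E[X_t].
E[X_t] = -103*exp(3*t)/60 - 1/12

Taking expectations and using E[dB_t] = 0, the mean m(t) = E[X_t] satisfies the ODE m'(t) = a m(t) + b with m(0) = x_0. With a = 3, b = 1/4, x_0 = -9/5, the solution is
  m(t) = x_0 * exp(a t) + (b/a) * (exp(a t) - 1)
       = (-9/5) * exp(3 t) + ((1/4)/3) * (exp(3 t) - 1)
       = -103*exp(3*t)/60 - 1/12.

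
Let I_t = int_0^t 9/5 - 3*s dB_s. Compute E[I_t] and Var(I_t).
E[I_t] = 0; Var(I_t) = 3*t*(25*t^2 - 45*t + 27)/25

The Itô integral of a deterministic integrand f(s) has mean 0 because each increment f(s) * (B_{s+ds} - B_s) has mean 0. By the Itô isometry:
  Var( int_0^t f(s) dB_s ) = E[ (int_0^t f(s) dB_s)^2 ] = int_0^t f(s)^2 ds.
Here f(s) = 9/5 - 3*s, so f(s)^2 = 9*(5*s - 3)^2/25. Integrate:
  int_0^t (9*(5*s - 3)^2/25) ds = 3*t*(25*t^2 - 45*t + 27)/25.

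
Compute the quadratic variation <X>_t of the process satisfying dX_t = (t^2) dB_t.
<X>_t = t^5/5

For an Itô process dX_t = a(t) dt + b(t) dB_t, the quadratic variation is <X>_t = int_0^t b(s)^2 ds (the drift term does not contribute). Here b(s) = s^2, so
  b(s)^2 = s^4.
Integrating from 0 to t:
  <X>_t = int_0^t (s^4) ds = t^5/5.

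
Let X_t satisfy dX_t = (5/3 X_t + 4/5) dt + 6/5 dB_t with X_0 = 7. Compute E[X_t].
E[X_t] = 187*exp(5*t/3)/25 - 12/25

Taking expectations and using E[dB_t] = 0, the mean m(t) = E[X_t] satisfies the ODE m'(t) = a m(t) + b with m(0) = x_0. With a = 5/3, b = 4/5, x_0 = 7, the solution is
  m(t) = x_0 * exp(a t) + (b/a) * (exp(a t) - 1)
       = 7 * exp((5/3) t) + ((4/5)/(5/3)) * (exp((5/3) t) - 1)
       = 187*exp(5*t/3)/25 - 12/25.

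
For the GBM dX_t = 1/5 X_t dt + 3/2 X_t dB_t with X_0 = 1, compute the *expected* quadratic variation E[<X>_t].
E[<X>_t] = 45*exp(53*t/20)/53 - 45/53

<X>_t = int_0^t ((3/2) * X_s)^2 ds. Taking expectation inside the integral: E[<X>_t] = (3/2)^2 * int_0^t E[X_s^2] ds. For GBM, E[X_s^2] = x_0^2 * exp((2 mu + sigma^2) s). Integrating:
  E[<X>_t] = (3/2)^2 * 1^2 * (exp((2*(1/5) + (3/2)^2) t) - 1) / (2*(1/5) + (3/2)^2)
           = (3/2)^2 * 1^2 * (exp((53/20) t) - 1) / (53/20) = 45*exp(53*t/20)/53 - 45/53.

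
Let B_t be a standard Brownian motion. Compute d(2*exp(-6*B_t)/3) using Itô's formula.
d(2*exp(-6*B_t)/3) = (12*exp(-6*B_t)) dt + (-4*exp(-6*B_t)) dB_t

Itô's formula for f(B_t) gives d f(B_t) = f'(B_t) dB_t + (1/2) f''(B_t) dt. Compute derivatives of f(x) = 2*exp(-6*x)/3:
  f'(x)  = -4*exp(-6*x)
  f''(x) = 24*exp(-6*x)
Substitute x = B_t and multiply the f'' term by 1/2:
  drift     = (1/2) * (24*exp(-6*x)) evaluated at B_t = 12*exp(-6*B_t)
  diffusion = (-4*exp(-6*x)) evaluated at B_t = -4*exp(-6*B_t)
Therefore d(2*exp(-6*B_t)/3) = (12*exp(-6*B_t)) dt + (-4*exp(-6*B_t)) dB_t.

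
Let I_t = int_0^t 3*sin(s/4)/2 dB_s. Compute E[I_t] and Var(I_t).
E[I_t] = 0; Var(I_t) = 9*t/8 - 9*sin(t/2)/4

The Itô integral of a deterministic integrand f(s) has mean 0 because each increment f(s) * (B_{s+ds} - B_s) has mean 0. By the Itô isometry:
  Var( int_0^t f(s) dB_s ) = E[ (int_0^t f(s) dB_s)^2 ] = int_0^t f(s)^2 ds.
Here f(s) = 3*sin(s/4)/2, so f(s)^2 = 9*sin(s/4)^2/4. Integrate:
  int_0^t (9*sin(s/4)^2/4) ds = 9*t/8 - 9*sin(t/2)/4.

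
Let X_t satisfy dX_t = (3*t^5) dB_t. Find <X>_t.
<X>_t = 9*t^11/11

For an Itô process dX_t = a(t) dt + b(t) dB_t, the quadratic variation is <X>_t = int_0^t b(s)^2 ds (the drift term does not contribute). Here b(s) = 3*s^5, so
  b(s)^2 = 9*s^10.
Integrating from 0 to t:
  <X>_t = int_0^t (9*s^10) ds = 9*t^11/11.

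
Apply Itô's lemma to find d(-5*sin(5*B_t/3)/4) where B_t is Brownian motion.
d(-5*sin(5*B_t/3)/4) = (125*sin(5*B_t/3)/72) dt + (-25*cos(5*B_t/3)/12) dB_t

Itô's formula for f(B_t) gives d f(B_t) = f'(B_t) dB_t + (1/2) f''(B_t) dt. Compute derivatives of f(x) = -5*sin(5*x/3)/4:
  f'(x)  = -25*cos(5*x/3)/12
  f''(x) = 125*sin(5*x/3)/36
Substitute x = B_t and multiply the f'' term by 1/2:
  drift     = (1/2) * (125*sin(5*x/3)/36) evaluated at B_t = 125*sin(5*B_t/3)/72
  diffusion = (-25*cos(5*x/3)/12) evaluated at B_t = -25*cos(5*B_t/3)/12
Therefore d(-5*sin(5*B_t/3)/4) = (125*sin(5*B_t/3)/72) dt + (-25*cos(5*B_t/3)/12) dB_t.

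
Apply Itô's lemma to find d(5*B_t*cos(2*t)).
d(5*B_t*cos(2*t)) = (-10*B_t*sin(2*t)) dt + (5*cos(2*t)) dB_t

Itô's formula for f(t, x): d f(t, B_t) = (f_t + (1/2) f_xx) dt + f_x dB_t. Compute partials of f(t, x) = 5*x*cos(2*t):
  f_t(t,x)  = -10*x*sin(2*t)
  f_x(t,x)  = 5*cos(2*t)
  f_xx(t,x) = 0
Assemble drift = f_t + (1/2) f_xx = -10*x*sin(2*t) and diffusion = f_x = 5*cos(2*t). Substituting x = B_t:
  d(5*B_t*cos(2*t)) = (-10*B_t*sin(2*t)) dt + (5*cos(2*t)) dB_t.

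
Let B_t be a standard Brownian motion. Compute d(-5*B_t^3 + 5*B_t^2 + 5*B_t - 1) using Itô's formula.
d(-5*B_t^3 + 5*B_t^2 + 5*B_t - 1) = (5 - 15*B_t) dt + (-15*B_t^2 + 10*B_t + 5) dB_t

Itô's formula for f(B_t) gives d f(B_t) = f'(B_t) dB_t + (1/2) f''(B_t) dt. Compute derivatives of f(x) = -5*x^3 + 5*x^2 + 5*x - 1:
  f'(x)  = -15*x^2 + 10*x + 5
  f''(x) = 10 - 30*x
Substitute x = B_t and multiply the f'' term by 1/2:
  drift     = (1/2) * (10 - 30*x) evaluated at B_t = 5 - 15*B_t
  diffusion = (-15*x^2 + 10*x + 5) evaluated at B_t = -15*B_t^2 + 10*B_t + 5
Therefore d(-5*B_t^3 + 5*B_t^2 + 5*B_t - 1) = (5 - 15*B_t) dt + (-15*B_t^2 + 10*B_t + 5) dB_t.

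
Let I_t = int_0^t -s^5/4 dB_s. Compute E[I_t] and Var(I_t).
E[I_t] = 0; Var(I_t) = t^11/176

The Itô integral of a deterministic integrand f(s) has mean 0 because each increment f(s) * (B_{s+ds} - B_s) has mean 0. By the Itô isometry:
  Var( int_0^t f(s) dB_s ) = E[ (int_0^t f(s) dB_s)^2 ] = int_0^t f(s)^2 ds.
Here f(s) = -s^5/4, so f(s)^2 = s^10/16. Integrate:
  int_0^t (s^10/16) ds = t^11/176.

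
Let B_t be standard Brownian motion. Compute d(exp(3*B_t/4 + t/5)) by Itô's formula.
d(exp(3*B_t/4 + t/5)) = (77*exp(3*B_t/4 + t/5)/160) dt + (3*exp(3*B_t/4 + t/5)/4) dB_t

Itô's formula for f(t, x): d f(t, B_t) = (f_t + (1/2) f_xx) dt + f_x dB_t. Compute partials of f(t, x) = exp(t/5 + 3*x/4):
  f_t(t,x)  = exp(t/5 + 3*x/4)/5
  f_x(t,x)  = 3*exp(t/5 + 3*x/4)/4
  f_xx(t,x) = 9*exp(t/5 + 3*x/4)/16
Assemble drift = f_t + (1/2) f_xx = 77*exp(t/5 + 3*x/4)/160 and diffusion = f_x = 3*exp(t/5 + 3*x/4)/4. Substituting x = B_t:
  d(exp(3*B_t/4 + t/5)) = (77*exp(3*B_t/4 + t/5)/160) dt + (3*exp(3*B_t/4 + t/5)/4) dB_t.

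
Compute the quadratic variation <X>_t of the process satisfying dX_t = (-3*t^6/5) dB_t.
<X>_t = 9*t^13/325

For an Itô process dX_t = a(t) dt + b(t) dB_t, the quadratic variation is <X>_t = int_0^t b(s)^2 ds (the drift term does not contribute). Here b(s) = -3*s^6/5, so
  b(s)^2 = 9*s^12/25.
Integrating from 0 to t:
  <X>_t = int_0^t (9*s^12/25) ds = 9*t^13/325.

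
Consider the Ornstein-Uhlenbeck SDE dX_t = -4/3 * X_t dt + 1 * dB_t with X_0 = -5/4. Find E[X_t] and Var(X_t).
E[X_t] = -5*exp(-4*t/3)/4; Var(X_t) = 3/8 - 3*exp(-8*t/3)/8

The OU SDE dX = -theta X dt + sigma dB admits the integrating factor exp(theta t): d(exp(theta t) X_t) = sigma exp(theta t) dB_t. Integrating from 0 to t:
  X_t = x_0 * exp(-theta t) + sigma * int_0^t exp(-theta (t-s)) dB_s.
The Itô integral has mean 0 and (by the Itô isometry) variance sigma^2 * int_0^t exp(-2 theta (t - s)) ds = sigma^2 * (1 - exp(-2 theta t)) / (2 theta).
With theta = 4/3, sigma = 1, x_0 = -5/4:
  E[X_t] = -5/4 * exp(-4/3 t) = -5*exp(-4*t/3)/4
  Var(X_t) = (1)^2 * (1 - exp(-2*4/3 t)) / (2 * 4/3) = 3/8 - 3*exp(-8*t/3)/8.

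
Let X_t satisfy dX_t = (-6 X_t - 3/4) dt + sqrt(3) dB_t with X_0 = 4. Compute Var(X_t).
Var(X_t) = 1/4 - exp(-12*t)/4

The variance V(t) = Var(X_t) satisfies V'(t) = 2 a V(t) + c^2 with V(0) = 0 (drift coefficient is linear in X, diffusion is constant). With a = -6, c = sqrt(3), the solution is
  V(t) = (c^2 / (2 a)) * (exp(2 a t) - 1)
       = (sqrt(3)^2 / (2*(-6))) * (exp((-12) t) - 1)
       = 1/4 - exp(-12*t)/4.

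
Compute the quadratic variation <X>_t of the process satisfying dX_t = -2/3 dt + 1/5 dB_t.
<X>_t = t/25

For an Itô process dX_t = a(t) dt + b(t) dB_t, the quadratic variation is <X>_t = int_0^t b(s)^2 ds (the drift term does not contribute). Here b(s) = 1/5, so
  b(s)^2 = 1/25.
Integrating from 0 to t:
  <X>_t = int_0^t (1/25) ds = t/25.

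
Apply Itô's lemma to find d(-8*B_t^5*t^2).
d(-8*B_t^5*t^2) = (16*B_t^3*t*(-B_t^2 - 5*t)) dt + (-40*B_t^4*t^2) dB_t

Itô's formula for f(t, x): d f(t, B_t) = (f_t + (1/2) f_xx) dt + f_x dB_t. Compute partials of f(t, x) = -8*t^2*x^5:
  f_t(t,x)  = -16*t*x^5
  f_x(t,x)  = -40*t^2*x^4
  f_xx(t,x) = -160*t^2*x^3
Assemble drift = f_t + (1/2) f_xx = 16*t*x^3*(-5*t - x^2) and diffusion = f_x = -40*t^2*x^4. Substituting x = B_t:
  d(-8*B_t^5*t^2) = (16*B_t^3*t*(-B_t^2 - 5*t)) dt + (-40*B_t^4*t^2) dB_t.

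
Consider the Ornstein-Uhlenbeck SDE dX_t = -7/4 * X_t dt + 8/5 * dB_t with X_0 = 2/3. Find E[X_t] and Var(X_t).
E[X_t] = 2*exp(-7*t/4)/3; Var(X_t) = 128/175 - 128*exp(-7*t/2)/175

The OU SDE dX = -theta X dt + sigma dB admits the integrating factor exp(theta t): d(exp(theta t) X_t) = sigma exp(theta t) dB_t. Integrating from 0 to t:
  X_t = x_0 * exp(-theta t) + sigma * int_0^t exp(-theta (t-s)) dB_s.
The Itô integral has mean 0 and (by the Itô isometry) variance sigma^2 * int_0^t exp(-2 theta (t - s)) ds = sigma^2 * (1 - exp(-2 theta t)) / (2 theta).
With theta = 7/4, sigma = 8/5, x_0 = 2/3:
  E[X_t] = 2/3 * exp(-7/4 t) = 2*exp(-7*t/4)/3
  Var(X_t) = (8/5)^2 * (1 - exp(-2*7/4 t)) / (2 * 7/4) = 128/175 - 128*exp(-7*t/2)/175.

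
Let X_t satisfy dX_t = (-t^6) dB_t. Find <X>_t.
<X>_t = t^13/13

For an Itô process dX_t = a(t) dt + b(t) dB_t, the quadratic variation is <X>_t = int_0^t b(s)^2 ds (the drift term does not contribute). Here b(s) = -s^6, so
  b(s)^2 = s^12.
Integrating from 0 to t:
  <X>_t = int_0^t (s^12) ds = t^13/13.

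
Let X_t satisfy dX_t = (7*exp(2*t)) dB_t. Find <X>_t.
<X>_t = 49*exp(4*t)/4 - 49/4

For an Itô process dX_t = a(t) dt + b(t) dB_t, the quadratic variation is <X>_t = int_0^t b(s)^2 ds (the drift term does not contribute). Here b(s) = 7*exp(2*s), so
  b(s)^2 = 49*exp(4*s).
Integrating from 0 to t:
  <X>_t = int_0^t (49*exp(4*s)) ds = 49*exp(4*t)/4 - 49/4.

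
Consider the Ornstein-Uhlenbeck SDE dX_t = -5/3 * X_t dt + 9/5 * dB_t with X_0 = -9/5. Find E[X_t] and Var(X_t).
E[X_t] = -9*exp(-5*t/3)/5; Var(X_t) = 243/250 - 243*exp(-10*t/3)/250

The OU SDE dX = -theta X dt + sigma dB admits the integrating factor exp(theta t): d(exp(theta t) X_t) = sigma exp(theta t) dB_t. Integrating from 0 to t:
  X_t = x_0 * exp(-theta t) + sigma * int_0^t exp(-theta (t-s)) dB_s.
The Itô integral has mean 0 and (by the Itô isometry) variance sigma^2 * int_0^t exp(-2 theta (t - s)) ds = sigma^2 * (1 - exp(-2 theta t)) / (2 theta).
With theta = 5/3, sigma = 9/5, x_0 = -9/5:
  E[X_t] = -9/5 * exp(-5/3 t) = -9*exp(-5*t/3)/5
  Var(X_t) = (9/5)^2 * (1 - exp(-2*5/3 t)) / (2 * 5/3) = 243/250 - 243*exp(-10*t/3)/250.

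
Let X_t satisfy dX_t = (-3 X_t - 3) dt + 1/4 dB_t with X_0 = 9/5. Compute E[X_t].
E[X_t] = -1 + 14*exp(-3*t)/5

Taking expectations and using E[dB_t] = 0, the mean m(t) = E[X_t] satisfies the ODE m'(t) = a m(t) + b with m(0) = x_0. With a = -3, b = -3, x_0 = 9/5, the solution is
  m(t) = x_0 * exp(a t) + (b/a) * (exp(a t) - 1)
       = (9/5) * exp((-3) t) + ((-3)/(-3)) * (exp((-3) t) - 1)
       = -1 + 14*exp(-3*t)/5.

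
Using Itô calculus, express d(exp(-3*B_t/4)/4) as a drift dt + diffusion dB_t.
d(exp(-3*B_t/4)/4) = (9*exp(-3*B_t/4)/128) dt + (-3*exp(-3*B_t/4)/16) dB_t

Itô's formula for f(B_t) gives d f(B_t) = f'(B_t) dB_t + (1/2) f''(B_t) dt. Compute derivatives of f(x) = exp(-3*x/4)/4:
  f'(x)  = -3*exp(-3*x/4)/16
  f''(x) = 9*exp(-3*x/4)/64
Substitute x = B_t and multiply the f'' term by 1/2:
  drift     = (1/2) * (9*exp(-3*x/4)/64) evaluated at B_t = 9*exp(-3*B_t/4)/128
  diffusion = (-3*exp(-3*x/4)/16) evaluated at B_t = -3*exp(-3*B_t/4)/16
Therefore d(exp(-3*B_t/4)/4) = (9*exp(-3*B_t/4)/128) dt + (-3*exp(-3*B_t/4)/16) dB_t.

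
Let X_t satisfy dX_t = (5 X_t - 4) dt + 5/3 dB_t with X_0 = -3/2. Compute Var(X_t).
Var(X_t) = 5*exp(10*t)/18 - 5/18

The variance V(t) = Var(X_t) satisfies V'(t) = 2 a V(t) + c^2 with V(0) = 0 (drift coefficient is linear in X, diffusion is constant). With a = 5, c = 5/3, the solution is
  V(t) = (c^2 / (2 a)) * (exp(2 a t) - 1)
       = ((5/3)^2 / (2*5)) * (exp(10 t) - 1)
       = 5*exp(10*t)/18 - 5/18.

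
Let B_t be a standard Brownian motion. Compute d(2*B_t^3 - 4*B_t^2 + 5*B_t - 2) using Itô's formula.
d(2*B_t^3 - 4*B_t^2 + 5*B_t - 2) = (6*B_t - 4) dt + (6*B_t^2 - 8*B_t + 5) dB_t

Itô's formula for f(B_t) gives d f(B_t) = f'(B_t) dB_t + (1/2) f''(B_t) dt. Compute derivatives of f(x) = 2*x^3 - 4*x^2 + 5*x - 2:
  f'(x)  = 6*x^2 - 8*x + 5
  f''(x) = 12*x - 8
Substitute x = B_t and multiply the f'' term by 1/2:
  drift     = (1/2) * (12*x - 8) evaluated at B_t = 6*B_t - 4
  diffusion = (6*x^2 - 8*x + 5) evaluated at B_t = 6*B_t^2 - 8*B_t + 5
Therefore d(2*B_t^3 - 4*B_t^2 + 5*B_t - 2) = (6*B_t - 4) dt + (6*B_t^2 - 8*B_t + 5) dB_t.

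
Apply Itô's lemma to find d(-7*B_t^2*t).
d(-7*B_t^2*t) = (-7*B_t^2 - 7*t) dt + (-14*B_t*t) dB_t

Itô's formula for f(t, x): d f(t, B_t) = (f_t + (1/2) f_xx) dt + f_x dB_t. Compute partials of f(t, x) = -7*t*x^2:
  f_t(t,x)  = -7*x^2
  f_x(t,x)  = -14*t*x
  f_xx(t,x) = -14*t
Assemble drift = f_t + (1/2) f_xx = -7*t - 7*x^2 and diffusion = f_x = -14*t*x. Substituting x = B_t:
  d(-7*B_t^2*t) = (-7*B_t^2 - 7*t) dt + (-14*B_t*t) dB_t.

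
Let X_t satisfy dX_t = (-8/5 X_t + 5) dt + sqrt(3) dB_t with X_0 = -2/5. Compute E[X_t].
E[X_t] = 25/8 - 141*exp(-8*t/5)/40

Taking expectations and using E[dB_t] = 0, the mean m(t) = E[X_t] satisfies the ODE m'(t) = a m(t) + b with m(0) = x_0. With a = -8/5, b = 5, x_0 = -2/5, the solution is
  m(t) = x_0 * exp(a t) + (b/a) * (exp(a t) - 1)
       = (-2/5) * exp((-8/5) t) + (5/(-8/5)) * (exp((-8/5) t) - 1)
       = 25/8 - 141*exp(-8*t/5)/40.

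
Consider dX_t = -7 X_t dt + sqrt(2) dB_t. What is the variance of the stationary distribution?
lim Var(X_t) = 1/7

The OU SDE dX = -theta X dt + sigma dB admits the integrating factor exp(theta t): d(exp(theta t) X_t) = sigma exp(theta t) dB_t. Integrating from 0 to t gives X_t = x_0 * exp(-theta t) + sigma * int_0^t exp(-theta (t-s)) dB_s for any initial x_0. The Itô integral has variance (by the Itô isometry) sigma^2 * int_0^t exp(-2 theta (t - s)) ds = sigma^2 * (1 - exp(-2 theta t)) / (2 theta), independent of x_0.
With theta = 7, sigma = sqrt(2):
  Var(X_t) = (sqrt(2))^2 * (1 - exp(-2*7 t)) / (2 * 7) = 1/7 - exp(-14*t)/7.
As t -> infinity, exp(-2*7 t) -> 0, so the stationary variance is sigma^2 / (2 theta) = 1/7.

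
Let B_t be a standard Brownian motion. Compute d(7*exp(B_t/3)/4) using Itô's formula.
d(7*exp(B_t/3)/4) = (7*exp(B_t/3)/72) dt + (7*exp(B_t/3)/12) dB_t

Itô's formula for f(B_t) gives d f(B_t) = f'(B_t) dB_t + (1/2) f''(B_t) dt. Compute derivatives of f(x) = 7*exp(x/3)/4:
  f'(x)  = 7*exp(x/3)/12
  f''(x) = 7*exp(x/3)/36
Substitute x = B_t and multiply the f'' term by 1/2:
  drift     = (1/2) * (7*exp(x/3)/36) evaluated at B_t = 7*exp(B_t/3)/72
  diffusion = (7*exp(x/3)/12) evaluated at B_t = 7*exp(B_t/3)/12
Therefore d(7*exp(B_t/3)/4) = (7*exp(B_t/3)/72) dt + (7*exp(B_t/3)/12) dB_t.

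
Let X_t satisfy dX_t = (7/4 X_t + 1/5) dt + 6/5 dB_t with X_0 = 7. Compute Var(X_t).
Var(X_t) = 72*exp(7*t/2)/175 - 72/175

The variance V(t) = Var(X_t) satisfies V'(t) = 2 a V(t) + c^2 with V(0) = 0 (drift coefficient is linear in X, diffusion is constant). With a = 7/4, c = 6/5, the solution is
  V(t) = (c^2 / (2 a)) * (exp(2 a t) - 1)
       = ((6/5)^2 / (2*(7/4))) * (exp((7/2) t) - 1)
       = 72*exp(7*t/2)/175 - 72/175.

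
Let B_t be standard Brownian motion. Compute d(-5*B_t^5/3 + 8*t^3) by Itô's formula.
d(-5*B_t^5/3 + 8*t^3) = (-50*B_t^3/3 + 24*t^2) dt + (-25*B_t^4/3) dB_t

Itô's formula for f(t, x): d f(t, B_t) = (f_t + (1/2) f_xx) dt + f_x dB_t. Compute partials of f(t, x) = 8*t^3 - 5*x^5/3:
  f_t(t,x)  = 24*t^2
  f_x(t,x)  = -25*x^4/3
  f_xx(t,x) = -100*x^3/3
Assemble drift = f_t + (1/2) f_xx = 24*t^2 - 50*x^3/3 and diffusion = f_x = -25*x^4/3. Substituting x = B_t:
  d(-5*B_t^5/3 + 8*t^3) = (-50*B_t^3/3 + 24*t^2) dt + (-25*B_t^4/3) dB_t.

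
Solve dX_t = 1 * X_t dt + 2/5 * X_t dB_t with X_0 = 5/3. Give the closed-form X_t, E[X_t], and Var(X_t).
X_t = 5/3 * exp((23/25) t + (2/5) B_t); E[X_t] = 5*exp(t)/3; Var(X_t) = 25*(exp(4*t/25) - 1)*exp(2*t)/9

For GBM dX = mu X dt + sigma X dB with X_0 = x_0, apply Itô to Y = log X: dY = (mu - sigma^2/2) dt + sigma dB, so Y_t = log(x_0) + (mu - sigma^2/2) t + sigma B_t and hence X_t = x_0 * exp((mu - sigma^2/2) t + sigma B_t).
With mu = 1, sigma = 2/5, x_0 = 5/3, this gives:
  X_t = 5/3 * exp((23/25) * t + (2/5) * B_t).
Since sigma*B_t ~ Normal(0, sigma^2 t), E[exp(sigma*B_t)] = exp(sigma^2 t / 2); so E[X_t] = x_0 * exp((mu - sigma^2/2) t) * exp(sigma^2 t / 2) = x_0 * exp(mu t) = 5*exp(t)/3.
Var(X_t) = E[X_t^2] - (E[X_t])^2 = x_0^2 * exp(2 mu t) * (exp(sigma^2 t) - 1) = 25*(exp(4*t/25) - 1)*exp(2*t)/9.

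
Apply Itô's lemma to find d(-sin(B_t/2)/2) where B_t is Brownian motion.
d(-sin(B_t/2)/2) = (sin(B_t/2)/16) dt + (-cos(B_t/2)/4) dB_t

Itô's formula for f(B_t) gives d f(B_t) = f'(B_t) dB_t + (1/2) f''(B_t) dt. Compute derivatives of f(x) = -sin(x/2)/2:
  f'(x)  = -cos(x/2)/4
  f''(x) = sin(x/2)/8
Substitute x = B_t and multiply the f'' term by 1/2:
  drift     = (1/2) * (sin(x/2)/8) evaluated at B_t = sin(B_t/2)/16
  diffusion = (-cos(x/2)/4) evaluated at B_t = -cos(B_t/2)/4
Therefore d(-sin(B_t/2)/2) = (sin(B_t/2)/16) dt + (-cos(B_t/2)/4) dB_t.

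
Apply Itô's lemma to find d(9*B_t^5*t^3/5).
d(9*B_t^5*t^3/5) = (B_t^3*t^2*(27*B_t^2/5 + 18*t)) dt + (9*B_t^4*t^3) dB_t

Itô's formula for f(t, x): d f(t, B_t) = (f_t + (1/2) f_xx) dt + f_x dB_t. Compute partials of f(t, x) = 9*t^3*x^5/5:
  f_t(t,x)  = 27*t^2*x^5/5
  f_x(t,x)  = 9*t^3*x^4
  f_xx(t,x) = 36*t^3*x^3
Assemble drift = f_t + (1/2) f_xx = t^2*x^3*(18*t + 27*x^2/5) and diffusion = f_x = 9*t^3*x^4. Substituting x = B_t:
  d(9*B_t^5*t^3/5) = (B_t^3*t^2*(27*B_t^2/5 + 18*t)) dt + (9*B_t^4*t^3) dB_t.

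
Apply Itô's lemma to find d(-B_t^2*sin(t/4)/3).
d(-B_t^2*sin(t/4)/3) = (-B_t^2*cos(t/4)/12 - sin(t/4)/3) dt + (-2*B_t*sin(t/4)/3) dB_t

Itô's formula for f(t, x): d f(t, B_t) = (f_t + (1/2) f_xx) dt + f_x dB_t. Compute partials of f(t, x) = -x^2*sin(t/4)/3:
  f_t(t,x)  = -x^2*cos(t/4)/12
  f_x(t,x)  = -2*x*sin(t/4)/3
  f_xx(t,x) = -2*sin(t/4)/3
Assemble drift = f_t + (1/2) f_xx = -x^2*cos(t/4)/12 - sin(t/4)/3 and diffusion = f_x = -2*x*sin(t/4)/3. Substituting x = B_t:
  d(-B_t^2*sin(t/4)/3) = (-B_t^2*cos(t/4)/12 - sin(t/4)/3) dt + (-2*B_t*sin(t/4)/3) dB_t.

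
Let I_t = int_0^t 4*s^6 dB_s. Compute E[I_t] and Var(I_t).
E[I_t] = 0; Var(I_t) = 16*t^13/13

The Itô integral of a deterministic integrand f(s) has mean 0 because each increment f(s) * (B_{s+ds} - B_s) has mean 0. By the Itô isometry:
  Var( int_0^t f(s) dB_s ) = E[ (int_0^t f(s) dB_s)^2 ] = int_0^t f(s)^2 ds.
Here f(s) = 4*s^6, so f(s)^2 = 16*s^12. Integrate:
  int_0^t (16*s^12) ds = 16*t^13/13.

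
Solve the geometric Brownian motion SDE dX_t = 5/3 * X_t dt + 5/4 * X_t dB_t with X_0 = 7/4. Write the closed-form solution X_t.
X_t = 7/4 * exp((85/96) * t + (5/4) * B_t)

For GBM dX = mu X dt + sigma X dB with X_0 = x_0, apply Itô to Y = log X: dY = (mu - sigma^2/2) dt + sigma dB, so Y_t = log(x_0) + (mu - sigma^2/2) t + sigma B_t and hence X_t = x_0 * exp((mu - sigma^2/2) t + sigma B_t).
With mu = 5/3, sigma = 5/4, x_0 = 7/4, this gives:
  X_t = 7/4 * exp((85/96) * t + (5/4) * B_t).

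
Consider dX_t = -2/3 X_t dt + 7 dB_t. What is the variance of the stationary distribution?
lim Var(X_t) = 147/4

The OU SDE dX = -theta X dt + sigma dB admits the integrating factor exp(theta t): d(exp(theta t) X_t) = sigma exp(theta t) dB_t. Integrating from 0 to t gives X_t = x_0 * exp(-theta t) + sigma * int_0^t exp(-theta (t-s)) dB_s for any initial x_0. The Itô integral has variance (by the Itô isometry) sigma^2 * int_0^t exp(-2 theta (t - s)) ds = sigma^2 * (1 - exp(-2 theta t)) / (2 theta), independent of x_0.
With theta = 2/3, sigma = 7:
  Var(X_t) = (7)^2 * (1 - exp(-2*2/3 t)) / (2 * 2/3) = 147/4 - 147*exp(-4*t/3)/4.
As t -> infinity, exp(-2*2/3 t) -> 0, so the stationary variance is sigma^2 / (2 theta) = 147/4.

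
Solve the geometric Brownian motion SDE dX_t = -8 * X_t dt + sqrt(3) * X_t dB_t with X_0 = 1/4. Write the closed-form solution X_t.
X_t = 1/4 * exp((-19/2) * t + (sqrt(3)) * B_t)

For GBM dX = mu X dt + sigma X dB with X_0 = x_0, apply Itô to Y = log X: dY = (mu - sigma^2/2) dt + sigma dB, so Y_t = log(x_0) + (mu - sigma^2/2) t + sigma B_t and hence X_t = x_0 * exp((mu - sigma^2/2) t + sigma B_t).
With mu = -8, sigma = sqrt(3), x_0 = 1/4, this gives:
  X_t = 1/4 * exp((-19/2) * t + (sqrt(3)) * B_t).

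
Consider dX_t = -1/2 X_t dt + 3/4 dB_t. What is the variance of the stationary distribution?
lim Var(X_t) = 9/16

The OU SDE dX = -theta X dt + sigma dB admits the integrating factor exp(theta t): d(exp(theta t) X_t) = sigma exp(theta t) dB_t. Integrating from 0 to t gives X_t = x_0 * exp(-theta t) + sigma * int_0^t exp(-theta (t-s)) dB_s for any initial x_0. The Itô integral has variance (by the Itô isometry) sigma^2 * int_0^t exp(-2 theta (t - s)) ds = sigma^2 * (1 - exp(-2 theta t)) / (2 theta), independent of x_0.
With theta = 1/2, sigma = 3/4:
  Var(X_t) = (3/4)^2 * (1 - exp(-2*1/2 t)) / (2 * 1/2) = 9/16 - 9*exp(-t)/16.
As t -> infinity, exp(-2*1/2 t) -> 0, so the stationary variance is sigma^2 / (2 theta) = 9/16.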